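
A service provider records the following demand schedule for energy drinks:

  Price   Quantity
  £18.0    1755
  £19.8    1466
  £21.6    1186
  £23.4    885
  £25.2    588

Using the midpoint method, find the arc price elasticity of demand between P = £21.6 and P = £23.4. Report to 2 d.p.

At P = 21.6, Q = 1186; at P = 23.4, Q = 885.
ΔQ = -301, ΔP = 1.8. Midpoints: P̄ = 22.50, Q̄ = 1035.5.
ε = (ΔQ/ΔP)(P̄/Q̄) = (-301/1.8)(22.50/1035.5).

-3.63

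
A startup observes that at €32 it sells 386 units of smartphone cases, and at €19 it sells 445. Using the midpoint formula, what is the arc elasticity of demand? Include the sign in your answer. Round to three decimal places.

ΔQ = 445 − 386 = 59; ΔP = 19 − 32 = -13.
Midpoints: P̄ = 25.50, Q̄ = 415.5.
ε = (ΔQ/ΔP)(P̄/Q̄) = (59/-13)(25.50/415.5).

-0.279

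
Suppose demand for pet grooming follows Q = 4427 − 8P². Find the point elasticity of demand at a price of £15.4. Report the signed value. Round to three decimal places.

At P = 15.4, Q = 2529.720.
dQ/dP = −16P = -246.400.
ε = (dQ/dP)(P/Q) = (-246.400)(15.4/2529.720).
|ε| > 1, so demand is elastic at this price.

-1.500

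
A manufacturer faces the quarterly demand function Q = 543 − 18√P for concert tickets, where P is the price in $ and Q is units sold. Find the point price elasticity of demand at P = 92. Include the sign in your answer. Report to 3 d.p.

At P = 92, Q = 370.350.
dQ/dP = −18/(2√P) = -0.938.
ε = (dQ/dP)(P/Q) = (-0.938)(92/370.350).

-0.233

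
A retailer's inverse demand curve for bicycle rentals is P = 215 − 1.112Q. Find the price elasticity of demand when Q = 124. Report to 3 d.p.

At Q = 124, P = 215 − 1.112(124) = 77.11.
dP/dQ = −1.112, so dQ/dP = 1/(−1.112) = -0.899.
ε = (dQ/dP)(P/Q) = (-0.899)(77.11/124).

-0.559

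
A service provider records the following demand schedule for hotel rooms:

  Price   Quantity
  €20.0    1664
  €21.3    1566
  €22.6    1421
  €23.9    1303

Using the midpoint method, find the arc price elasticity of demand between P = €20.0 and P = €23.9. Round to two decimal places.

At P = 20.0, Q = 1664; at P = 23.9, Q = 1303.
ΔQ = -361, ΔP = 3.9. Midpoints: P̄ = 21.95, Q̄ = 1483.5.
ε = (ΔQ/ΔP)(P̄/Q̄) = (-361/3.9)(21.95/1483.5).

-1.37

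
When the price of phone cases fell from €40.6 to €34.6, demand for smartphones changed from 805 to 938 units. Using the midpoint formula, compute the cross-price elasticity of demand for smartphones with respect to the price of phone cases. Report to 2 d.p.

-0.96

ΔQ_x = 938 − 805 = 133; ΔP_y = 34.6 − 40.6 = -6.
Midpoints: P̄_y = 37.60, Q̄_x = 871.5.
ε_xy = (ΔQ_x/ΔP_y)(P̄_y/Q̄_x) = (133/-6)(37.60/871.5).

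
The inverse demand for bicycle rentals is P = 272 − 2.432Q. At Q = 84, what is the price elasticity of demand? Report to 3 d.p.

At Q = 84, P = 272 − 2.432(84) = 67.71.
dP/dQ = −2.432, so dQ/dP = 1/(−2.432) = -0.411.
ε = (dQ/dP)(P/Q) = (-0.411)(67.71/84).

-0.331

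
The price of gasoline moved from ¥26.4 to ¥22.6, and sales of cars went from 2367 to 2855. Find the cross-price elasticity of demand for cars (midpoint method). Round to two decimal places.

-1.21

ΔQ_x = 2855 − 2367 = 488; ΔP_y = 22.6 − 26.4 = -3.8.
Midpoints: P̄_y = 24.50, Q̄_x = 2611.0.
ε_xy = (ΔQ_x/ΔP_y)(P̄_y/Q̄_x) = (488/-3.8)(24.50/2611.0).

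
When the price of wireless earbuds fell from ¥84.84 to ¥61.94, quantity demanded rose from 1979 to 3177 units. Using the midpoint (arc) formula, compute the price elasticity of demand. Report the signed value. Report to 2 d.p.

ΔQ = 3177 − 1979 = 1198; ΔP = 61.94 − 84.84 = -22.9.
Midpoints: P̄ = 73.39, Q̄ = 2578.0.
ε = (ΔQ/ΔP)(P̄/Q̄) = (1198/-22.9)(73.39/2578.0).

-1.49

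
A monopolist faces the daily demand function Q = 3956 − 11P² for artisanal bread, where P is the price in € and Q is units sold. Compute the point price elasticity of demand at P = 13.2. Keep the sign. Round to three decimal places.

-1.880

At P = 13.2, Q = 2039.360.
dQ/dP = −22P = -290.400.
ε = (dQ/dP)(P/Q) = (-290.400)(13.2/2039.360).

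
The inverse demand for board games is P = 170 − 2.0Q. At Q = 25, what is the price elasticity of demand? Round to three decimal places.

At Q = 25, P = 170 − 2.0(25) = 120.00.
dP/dQ = −2.0, so dQ/dP = 1/(−2.0) = -0.500.
ε = (dQ/dP)(P/Q) = (-0.500)(120.00/25).

-2.400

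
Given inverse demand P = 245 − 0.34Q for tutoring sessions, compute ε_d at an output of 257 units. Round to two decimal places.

-1.80

At Q = 257, P = 245 − 0.34(257) = 157.62.
dP/dQ = −0.34, so dQ/dP = 1/(−0.34) = -2.941.
ε = (dQ/dP)(P/Q) = (-2.941)(157.62/257).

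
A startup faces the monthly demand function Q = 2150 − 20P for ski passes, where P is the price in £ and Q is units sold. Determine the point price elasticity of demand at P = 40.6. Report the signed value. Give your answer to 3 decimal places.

At P = 40.6, Q = 1338.
dQ/dP = −20.
ε = (dQ/dP)(P/Q) = (-20)(40.6/1338).

-0.607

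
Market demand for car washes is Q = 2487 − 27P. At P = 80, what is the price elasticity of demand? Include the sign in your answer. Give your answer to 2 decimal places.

At P = 80, Q = 327.
dQ/dP = −27.
ε = (dQ/dP)(P/Q) = (-27)(80/327).

-6.61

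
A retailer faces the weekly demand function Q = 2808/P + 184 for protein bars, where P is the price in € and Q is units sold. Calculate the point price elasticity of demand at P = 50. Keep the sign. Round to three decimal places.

-0.234

At P = 50, Q = 240.160.
dQ/dP = −2808/P² = -1.123.
ε = (dQ/dP)(P/Q) = (-1.123)(50/240.160).
|ε| < 1, so demand is inelastic at this price.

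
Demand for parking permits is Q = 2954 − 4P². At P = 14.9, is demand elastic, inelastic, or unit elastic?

Q = 2065.960, dQ/dP = -119.200.
ε = (dQ/dP)(P/Q) ≈ -0.860.
|ε| = 0.86 < 1.

inelastic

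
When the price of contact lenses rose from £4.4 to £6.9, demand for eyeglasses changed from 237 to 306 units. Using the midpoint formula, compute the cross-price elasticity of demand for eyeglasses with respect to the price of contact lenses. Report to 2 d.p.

0.57

ΔQ_x = 306 − 237 = 69; ΔP_y = 6.9 − 4.4 = 2.5.
Midpoints: P̄_y = 5.65, Q̄_x = 271.5.
ε_xy = (ΔQ_x/ΔP_y)(P̄_y/Q̄_x) = (69/2.5)(5.65/271.5).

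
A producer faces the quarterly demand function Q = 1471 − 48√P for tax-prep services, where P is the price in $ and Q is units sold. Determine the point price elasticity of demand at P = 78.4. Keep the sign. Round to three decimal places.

At P = 78.4, Q = 1045.990.
dQ/dP = −48/(2√P) = -2.711.
ε = (dQ/dP)(P/Q) = (-2.711)(78.4/1045.990).
|ε| < 1, so demand is inelastic at this price.

-0.203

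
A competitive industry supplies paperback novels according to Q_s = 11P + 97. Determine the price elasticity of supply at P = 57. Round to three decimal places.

0.866

At P = 57, Q_s = 724.
dQ_s/dP = 11.
ε_s = (dQ_s/dP)(P/Q_s) = (11)(57/724).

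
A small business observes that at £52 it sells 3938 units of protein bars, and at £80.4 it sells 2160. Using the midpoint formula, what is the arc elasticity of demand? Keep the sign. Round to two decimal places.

ΔQ = 2160 − 3938 = -1778; ΔP = 80.4 − 52 = 28.4.
Midpoints: P̄ = 66.20, Q̄ = 3049.0.
ε = (ΔQ/ΔP)(P̄/Q̄) = (-1778/28.4)(66.20/3049.0).

-1.36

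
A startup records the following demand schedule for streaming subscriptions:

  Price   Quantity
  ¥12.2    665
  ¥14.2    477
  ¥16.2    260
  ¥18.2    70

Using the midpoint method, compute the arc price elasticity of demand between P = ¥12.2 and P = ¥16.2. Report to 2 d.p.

-3.11

At P = 12.2, Q = 665; at P = 16.2, Q = 260.
ΔQ = -405, ΔP = 4.0. Midpoints: P̄ = 14.20, Q̄ = 462.5.
ε = (ΔQ/ΔP)(P̄/Q̄) = (-405/4.0)(14.20/462.5).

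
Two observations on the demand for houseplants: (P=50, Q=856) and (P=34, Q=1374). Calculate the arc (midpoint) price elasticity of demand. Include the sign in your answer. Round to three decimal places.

ΔQ = 1374 − 856 = 518; ΔP = 34 − 50 = -16.
Midpoints: P̄ = 42.00, Q̄ = 1115.0.
ε = (ΔQ/ΔP)(P̄/Q̄) = (518/-16)(42.00/1115.0).

-1.220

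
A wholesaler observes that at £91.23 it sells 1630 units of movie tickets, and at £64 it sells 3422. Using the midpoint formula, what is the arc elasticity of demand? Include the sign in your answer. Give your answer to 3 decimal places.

-2.022

ΔQ = 3422 − 1630 = 1792; ΔP = 64 − 91.23 = -27.23.
Midpoints: P̄ = 77.62, Q̄ = 2526.0.
ε = (ΔQ/ΔP)(P̄/Q̄) = (1792/-27.23)(77.62/2526.0).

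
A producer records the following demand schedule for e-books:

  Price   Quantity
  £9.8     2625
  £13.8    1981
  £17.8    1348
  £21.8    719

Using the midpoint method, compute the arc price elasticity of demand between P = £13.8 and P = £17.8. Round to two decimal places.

At P = 13.8, Q = 1981; at P = 17.8, Q = 1348.
ΔQ = -633, ΔP = 4.0. Midpoints: P̄ = 15.80, Q̄ = 1664.5.
ε = (ΔQ/ΔP)(P̄/Q̄) = (-633/4.0)(15.80/1664.5).

-1.50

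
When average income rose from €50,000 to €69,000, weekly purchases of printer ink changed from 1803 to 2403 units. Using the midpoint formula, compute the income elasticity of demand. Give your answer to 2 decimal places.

ΔQ = 600, ΔI = 19000. Midpoints: Ī = 59,500, Q̄ = 2103.0.
ε_I = (ΔQ/ΔI)(Ī/Q̄) = (600/19000)(59500/2103.0).
ε_I > 0, so the good is normal.

0.89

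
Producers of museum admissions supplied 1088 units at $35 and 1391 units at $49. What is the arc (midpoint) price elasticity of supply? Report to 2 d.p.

ΔQ = 1391 − 1088 = 303; ΔP = 49 − 35 = 14.
Midpoints: P̄ = 42.00, Q̄ = 1239.5.
ε_s = (ΔQ/ΔP)(P̄/Q̄) = (303/14)(42.00/1239.5).

0.73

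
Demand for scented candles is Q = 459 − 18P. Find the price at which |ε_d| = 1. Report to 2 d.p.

For linear demand Q = a − bP, ε = −bP/(a − bP). |ε| = 1 when bP = a − bP, i.e. P = a/(2b).
P = 459/(2·18) = 459/36 = 12.7500.

12.75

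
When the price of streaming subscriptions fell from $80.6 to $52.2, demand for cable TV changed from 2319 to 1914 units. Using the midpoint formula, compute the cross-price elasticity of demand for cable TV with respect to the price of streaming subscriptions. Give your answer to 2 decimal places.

ΔQ_x = 1914 − 2319 = -405; ΔP_y = 52.2 − 80.6 = -28.4.
Midpoints: P̄_y = 66.40, Q̄_x = 2116.5.
ε_xy = (ΔQ_x/ΔP_y)(P̄_y/Q̄_x) = (-405/-28.4)(66.40/2116.5).
ε_xy > 0, so the goods are substitutes.

0.45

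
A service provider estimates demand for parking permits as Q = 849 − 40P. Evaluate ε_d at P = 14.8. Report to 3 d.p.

At P = 14.8, Q = 257.
dQ/dP = −40.
ε = (dQ/dP)(P/Q) = (-40)(14.8/257).

-2.304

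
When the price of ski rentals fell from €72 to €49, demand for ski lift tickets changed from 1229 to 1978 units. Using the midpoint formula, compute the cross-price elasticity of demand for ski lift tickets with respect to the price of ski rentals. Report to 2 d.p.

ΔQ_x = 1978 − 1229 = 749; ΔP_y = 49 − 72 = -23.
Midpoints: P̄_y = 60.50, Q̄_x = 1603.5.
ε_xy = (ΔQ_x/ΔP_y)(P̄_y/Q̄_x) = (749/-23)(60.50/1603.5).

-1.23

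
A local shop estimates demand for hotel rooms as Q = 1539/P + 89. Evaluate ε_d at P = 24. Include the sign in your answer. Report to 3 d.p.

-0.419

At P = 24, Q = 153.125.
dQ/dP = −1539/P² = -2.672.
ε = (dQ/dP)(P/Q) = (-2.672)(24/153.125).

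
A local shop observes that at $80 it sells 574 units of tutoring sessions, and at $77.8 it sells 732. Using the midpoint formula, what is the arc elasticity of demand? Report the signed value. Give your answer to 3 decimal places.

ΔQ = 732 − 574 = 158; ΔP = 77.8 − 80 = -2.2.
Midpoints: P̄ = 78.90, Q̄ = 653.0.
ε = (ΔQ/ΔP)(P̄/Q̄) = (158/-2.2)(78.90/653.0).

-8.678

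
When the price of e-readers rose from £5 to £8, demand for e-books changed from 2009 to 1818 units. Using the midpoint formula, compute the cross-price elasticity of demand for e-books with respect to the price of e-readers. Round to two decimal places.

ΔQ_x = 1818 − 2009 = -191; ΔP_y = 8 − 5 = 3.
Midpoints: P̄_y = 6.50, Q̄_x = 1913.5.
ε_xy = (ΔQ_x/ΔP_y)(P̄_y/Q̄_x) = (-191/3)(6.50/1913.5).
ε_xy < 0, so the goods are complements.

-0.22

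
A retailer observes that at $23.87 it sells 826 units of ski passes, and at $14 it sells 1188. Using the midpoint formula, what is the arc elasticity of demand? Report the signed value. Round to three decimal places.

-0.690

ΔQ = 1188 − 826 = 362; ΔP = 14 − 23.87 = -9.87.
Midpoints: P̄ = 18.94, Q̄ = 1007.0.
ε = (ΔQ/ΔP)(P̄/Q̄) = (362/-9.87)(18.94/1007.0).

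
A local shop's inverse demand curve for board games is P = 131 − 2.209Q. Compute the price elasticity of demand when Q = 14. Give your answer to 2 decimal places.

-3.24

At Q = 14, P = 131 − 2.209(14) = 100.07.
dP/dQ = −2.209, so dQ/dP = 1/(−2.209) = -0.453.
ε = (dQ/dP)(P/Q) = (-0.453)(100.07/14).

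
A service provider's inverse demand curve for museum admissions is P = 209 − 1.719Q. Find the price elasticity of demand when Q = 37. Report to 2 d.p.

-2.29

At Q = 37, P = 209 − 1.719(37) = 145.40.
dP/dQ = −1.719, so dQ/dP = 1/(−1.719) = -0.582.
ε = (dQ/dP)(P/Q) = (-0.582)(145.40/37).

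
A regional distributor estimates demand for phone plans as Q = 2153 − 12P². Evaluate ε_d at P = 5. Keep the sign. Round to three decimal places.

-0.324

At P = 5, Q = 1853.
dQ/dP = −24P = -120.
ε = (dQ/dP)(P/Q) = (-120)(5/1853).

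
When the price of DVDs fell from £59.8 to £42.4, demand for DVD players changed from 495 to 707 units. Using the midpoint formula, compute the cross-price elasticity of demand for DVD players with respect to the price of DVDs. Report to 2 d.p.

ΔQ_x = 707 − 495 = 212; ΔP_y = 42.4 − 59.8 = -17.4.
Midpoints: P̄_y = 51.10, Q̄_x = 601.0.
ε_xy = (ΔQ_x/ΔP_y)(P̄_y/Q̄_x) = (212/-17.4)(51.10/601.0).

-1.04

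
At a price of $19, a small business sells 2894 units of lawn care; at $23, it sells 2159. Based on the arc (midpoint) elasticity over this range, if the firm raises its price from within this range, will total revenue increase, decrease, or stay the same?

Arc ε = (-735/4)(21.00/2526.5) ≈ -1.527.
|ε| = 1.53 > 1, so demand is elastic. A price rise therefore reduces total revenue.

decrease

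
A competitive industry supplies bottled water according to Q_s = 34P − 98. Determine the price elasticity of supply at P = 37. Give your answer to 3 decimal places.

1.084

At P = 37, Q_s = 1160.
dQ_s/dP = 34.
ε_s = (dQ_s/dP)(P/Q_s) = (34)(37/1160).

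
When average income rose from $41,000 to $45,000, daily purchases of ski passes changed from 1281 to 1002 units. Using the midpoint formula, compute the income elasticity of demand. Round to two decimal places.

-2.63

ΔQ = -279, ΔI = 4000. Midpoints: Ī = 43,000, Q̄ = 1141.5.
ε_I = (ΔQ/ΔI)(Ī/Q̄) = (-279/4000)(43000/1141.5).
ε_I < 0, so the good is inferior.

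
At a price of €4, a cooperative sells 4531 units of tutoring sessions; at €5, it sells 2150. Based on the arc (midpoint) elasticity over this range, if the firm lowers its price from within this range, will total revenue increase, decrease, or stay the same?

Arc ε = (-2381/1)(4.50/3340.5) ≈ -3.207.
|ε| = 3.21 > 1, so demand is elastic. A price cut therefore raises total revenue.

increase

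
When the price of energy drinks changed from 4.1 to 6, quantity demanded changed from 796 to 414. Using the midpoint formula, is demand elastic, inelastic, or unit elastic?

Arc ε ≈ -1.678.
|ε| = 1.68 > 1.

elastic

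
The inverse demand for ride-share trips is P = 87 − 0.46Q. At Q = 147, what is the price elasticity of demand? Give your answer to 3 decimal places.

-0.287

At Q = 147, P = 87 − 0.46(147) = 19.38.
dP/dQ = −0.46, so dQ/dP = 1/(−0.46) = -2.174.
ε = (dQ/dP)(P/Q) = (-2.174)(19.38/147).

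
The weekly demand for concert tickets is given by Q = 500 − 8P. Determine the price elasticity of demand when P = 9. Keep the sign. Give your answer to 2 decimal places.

At P = 9, Q = 428.
dQ/dP = −8.
ε = (dQ/dP)(P/Q) = (-8)(9/428).
|ε| < 1, so demand is inelastic at this price.

-0.17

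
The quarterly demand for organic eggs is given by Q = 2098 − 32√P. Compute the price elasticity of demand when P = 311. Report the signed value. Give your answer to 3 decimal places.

At P = 311, Q = 1533.674.
dQ/dP = −32/(2√P) = -0.907.
ε = (dQ/dP)(P/Q) = (-0.907)(311/1533.674).

-0.184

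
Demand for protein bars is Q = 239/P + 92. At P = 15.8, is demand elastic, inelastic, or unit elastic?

inelastic

Q = 107.127, dQ/dP = -0.957.
ε = (dQ/dP)(P/Q) ≈ -0.141.
|ε| = 0.14 < 1.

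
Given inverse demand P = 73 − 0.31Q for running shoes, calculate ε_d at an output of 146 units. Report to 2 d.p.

At Q = 146, P = 73 − 0.31(146) = 27.74.
dP/dQ = −0.31, so dQ/dP = 1/(−0.31) = -3.226.
ε = (dQ/dP)(P/Q) = (-3.226)(27.74/146).

-0.61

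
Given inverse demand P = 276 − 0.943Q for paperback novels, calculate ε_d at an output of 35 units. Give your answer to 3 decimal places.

At Q = 35, P = 276 − 0.943(35) = 243.00.
dP/dQ = −0.943, so dQ/dP = 1/(−0.943) = -1.060.
ε = (dQ/dP)(P/Q) = (-1.060)(243.00/35).

-7.362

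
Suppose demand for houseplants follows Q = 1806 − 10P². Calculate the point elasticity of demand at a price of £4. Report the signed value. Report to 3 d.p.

At P = 4, Q = 1646.
dQ/dP = −20P = -80.
ε = (dQ/dP)(P/Q) = (-80)(4/1646).

-0.194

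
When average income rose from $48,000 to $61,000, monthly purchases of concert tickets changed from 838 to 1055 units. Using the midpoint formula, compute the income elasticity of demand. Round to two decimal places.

0.96

ΔQ = 217, ΔI = 13000. Midpoints: Ī = 54,500, Q̄ = 946.5.
ε_I = (ΔQ/ΔI)(Ī/Q̄) = (217/13000)(54500/946.5).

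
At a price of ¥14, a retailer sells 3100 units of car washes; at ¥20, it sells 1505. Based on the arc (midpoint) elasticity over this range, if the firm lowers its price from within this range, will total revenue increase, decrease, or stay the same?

increase

Arc ε = (-1595/6)(17.00/2302.5) ≈ -1.963.
|ε| = 1.96 > 1, so demand is elastic. A price cut therefore raises total revenue.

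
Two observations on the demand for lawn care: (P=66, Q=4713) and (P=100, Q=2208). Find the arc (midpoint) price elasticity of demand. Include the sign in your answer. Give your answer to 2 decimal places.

-1.77

ΔQ = 2208 − 4713 = -2505; ΔP = 100 − 66 = 34.
Midpoints: P̄ = 83.00, Q̄ = 3460.5.
ε = (ΔQ/ΔP)(P̄/Q̄) = (-2505/34)(83.00/3460.5).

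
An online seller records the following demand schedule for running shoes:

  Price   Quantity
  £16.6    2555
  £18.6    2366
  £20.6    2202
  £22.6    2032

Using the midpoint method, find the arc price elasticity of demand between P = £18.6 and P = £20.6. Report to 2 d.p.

At P = 18.6, Q = 2366; at P = 20.6, Q = 2202.
ΔQ = -164, ΔP = 2.0. Midpoints: P̄ = 19.60, Q̄ = 2284.0.
ε = (ΔQ/ΔP)(P̄/Q̄) = (-164/2.0)(19.60/2284.0).

-0.70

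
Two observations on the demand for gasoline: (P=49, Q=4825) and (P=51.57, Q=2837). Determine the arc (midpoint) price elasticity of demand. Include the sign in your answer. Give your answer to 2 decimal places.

-10.15

ΔQ = 2837 − 4825 = -1988; ΔP = 51.57 − 49 = 2.57.
Midpoints: P̄ = 50.28, Q̄ = 3831.0.
ε = (ΔQ/ΔP)(P̄/Q̄) = (-1988/2.57)(50.28/3831.0).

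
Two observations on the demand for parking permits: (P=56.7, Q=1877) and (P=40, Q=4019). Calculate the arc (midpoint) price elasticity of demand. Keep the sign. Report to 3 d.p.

ΔQ = 4019 − 1877 = 2142; ΔP = 40 − 56.7 = -16.7.
Midpoints: P̄ = 48.35, Q̄ = 2948.0.
ε = (ΔQ/ΔP)(P̄/Q̄) = (2142/-16.7)(48.35/2948.0).

-2.104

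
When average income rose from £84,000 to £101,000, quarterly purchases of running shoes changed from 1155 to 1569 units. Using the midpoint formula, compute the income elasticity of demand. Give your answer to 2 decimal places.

1.65

ΔQ = 414, ΔI = 17000. Midpoints: Ī = 92,500, Q̄ = 1362.0.
ε_I = (ΔQ/ΔI)(Ī/Q̄) = (414/17000)(92500/1362.0).
ε_I > 0, so the good is normal.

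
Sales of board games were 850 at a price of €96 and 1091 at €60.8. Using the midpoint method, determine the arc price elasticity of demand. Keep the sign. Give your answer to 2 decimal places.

ΔQ = 1091 − 850 = 241; ΔP = 60.8 − 96 = -35.2.
Midpoints: P̄ = 78.40, Q̄ = 970.5.
ε = (ΔQ/ΔP)(P̄/Q̄) = (241/-35.2)(78.40/970.5).

-0.55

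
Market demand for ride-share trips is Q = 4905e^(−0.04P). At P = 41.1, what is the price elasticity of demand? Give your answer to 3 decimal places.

At P = 41.1, Q = 947.674.
dQ/dP = −0.04·4905e^(−0.04P) = −0.04Q = -37.907.
ε = (dQ/dP)(P/Q) = (-37.907)(41.1/947.674).
|ε| > 1, so demand is elastic at this price.

-1.644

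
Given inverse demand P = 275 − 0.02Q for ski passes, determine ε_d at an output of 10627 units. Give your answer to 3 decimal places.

At Q = 10627, P = 275 − 0.02(10627) = 62.46.
dP/dQ = −0.02, so dQ/dP = 1/(−0.02) = -50.000.
ε = (dQ/dP)(P/Q) = (-50.000)(62.46/10627).

-0.294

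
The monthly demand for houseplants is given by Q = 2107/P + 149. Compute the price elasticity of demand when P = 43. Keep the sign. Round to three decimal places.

-0.247

At P = 43, Q = 198.
dQ/dP = −2107/P² = -1.140.
ε = (dQ/dP)(P/Q) = (-1.140)(43/198).
|ε| < 1, so demand is inelastic at this price.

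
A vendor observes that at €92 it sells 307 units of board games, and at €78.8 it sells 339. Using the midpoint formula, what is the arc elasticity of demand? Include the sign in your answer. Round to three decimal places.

-0.641

ΔQ = 339 − 307 = 32; ΔP = 78.8 − 92 = -13.2.
Midpoints: P̄ = 85.40, Q̄ = 323.0.
ε = (ΔQ/ΔP)(P̄/Q̄) = (32/-13.2)(85.40/323.0).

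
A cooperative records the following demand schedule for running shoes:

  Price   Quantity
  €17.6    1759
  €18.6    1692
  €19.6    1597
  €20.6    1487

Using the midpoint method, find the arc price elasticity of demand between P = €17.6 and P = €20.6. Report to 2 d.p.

-1.07

At P = 17.6, Q = 1759; at P = 20.6, Q = 1487.
ΔQ = -272, ΔP = 3.0. Midpoints: P̄ = 19.10, Q̄ = 1623.0.
ε = (ΔQ/ΔP)(P̄/Q̄) = (-272/3.0)(19.10/1623.0).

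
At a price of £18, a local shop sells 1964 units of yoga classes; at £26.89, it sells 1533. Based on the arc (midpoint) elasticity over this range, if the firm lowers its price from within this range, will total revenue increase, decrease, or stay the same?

decrease

Arc ε = (-431/8.89)(22.45/1748.5) ≈ -0.622.
|ε| = 0.62 < 1, so demand is inelastic. A price cut therefore reduces total revenue.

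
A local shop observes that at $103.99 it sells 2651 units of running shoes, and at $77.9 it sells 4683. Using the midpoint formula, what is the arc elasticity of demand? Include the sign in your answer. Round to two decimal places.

-1.93

ΔQ = 4683 − 2651 = 2032; ΔP = 77.9 − 103.99 = -26.09.
Midpoints: P̄ = 90.94, Q̄ = 3667.0.
ε = (ΔQ/ΔP)(P̄/Q̄) = (2032/-26.09)(90.94/3667.0).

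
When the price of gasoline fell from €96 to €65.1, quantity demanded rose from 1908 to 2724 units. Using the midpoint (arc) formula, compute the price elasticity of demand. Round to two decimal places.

-0.92

ΔQ = 2724 − 1908 = 816; ΔP = 65.1 − 96 = -30.9.
Midpoints: P̄ = 80.55, Q̄ = 2316.0.
ε = (ΔQ/ΔP)(P̄/Q̄) = (816/-30.9)(80.55/2316.0).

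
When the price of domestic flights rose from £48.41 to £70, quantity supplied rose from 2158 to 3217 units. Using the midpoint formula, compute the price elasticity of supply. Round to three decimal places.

ΔQ = 3217 − 2158 = 1059; ΔP = 70 − 48.41 = 21.59.
Midpoints: P̄ = 59.20, Q̄ = 2687.5.
ε_s = (ΔQ/ΔP)(P̄/Q̄) = (1059/21.59)(59.20/2687.5).

1.081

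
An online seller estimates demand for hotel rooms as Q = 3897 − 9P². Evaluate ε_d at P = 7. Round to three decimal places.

-0.255

At P = 7, Q = 3456.
dQ/dP = −18P = -126.
ε = (dQ/dP)(P/Q) = (-126)(7/3456).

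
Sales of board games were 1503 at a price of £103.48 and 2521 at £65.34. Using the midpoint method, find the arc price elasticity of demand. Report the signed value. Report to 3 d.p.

ΔQ = 2521 − 1503 = 1018; ΔP = 65.34 − 103.48 = -38.14.
Midpoints: P̄ = 84.41, Q̄ = 2012.0.
ε = (ΔQ/ΔP)(P̄/Q̄) = (1018/-38.14)(84.41/2012.0).

-1.120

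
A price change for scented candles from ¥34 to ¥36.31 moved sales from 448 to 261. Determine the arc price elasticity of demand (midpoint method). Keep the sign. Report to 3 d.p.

ΔQ = 261 − 448 = -187; ΔP = 36.31 − 34 = 2.31.
Midpoints: P̄ = 35.16, Q̄ = 354.5.
ε = (ΔQ/ΔP)(P̄/Q̄) = (-187/2.31)(35.16/354.5).

-8.028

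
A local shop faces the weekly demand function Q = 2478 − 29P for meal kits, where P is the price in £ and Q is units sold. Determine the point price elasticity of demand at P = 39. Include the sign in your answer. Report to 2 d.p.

At P = 39, Q = 1347.
dQ/dP = −29.
ε = (dQ/dP)(P/Q) = (-29)(39/1347).

-0.84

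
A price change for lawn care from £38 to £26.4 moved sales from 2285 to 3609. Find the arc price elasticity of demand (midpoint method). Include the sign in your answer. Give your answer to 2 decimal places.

ΔQ = 3609 − 2285 = 1324; ΔP = 26.4 − 38 = -11.6.
Midpoints: P̄ = 32.20, Q̄ = 2947.0.
ε = (ΔQ/ΔP)(P̄/Q̄) = (1324/-11.6)(32.20/2947.0).

-1.25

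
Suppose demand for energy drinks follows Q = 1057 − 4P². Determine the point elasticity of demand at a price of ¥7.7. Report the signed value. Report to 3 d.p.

At P = 7.7, Q = 819.840.
dQ/dP = −8P = -61.600.
ε = (dQ/dP)(P/Q) = (-61.600)(7.7/819.840).

-0.579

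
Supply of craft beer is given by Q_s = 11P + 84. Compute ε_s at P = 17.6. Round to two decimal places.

0.70

At P = 17.6, Q_s = 277.60.
dQ_s/dP = 11.
ε_s = (dQ_s/dP)(P/Q_s) = (11)(17.6/277.60).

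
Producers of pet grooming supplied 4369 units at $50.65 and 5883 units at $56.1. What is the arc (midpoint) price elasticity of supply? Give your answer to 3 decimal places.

2.893

ΔQ = 5883 − 4369 = 1514; ΔP = 56.1 − 50.65 = 5.45.
Midpoints: P̄ = 53.38, Q̄ = 5126.0.
ε_s = (ΔQ/ΔP)(P̄/Q̄) = (1514/5.45)(53.38/5126.0).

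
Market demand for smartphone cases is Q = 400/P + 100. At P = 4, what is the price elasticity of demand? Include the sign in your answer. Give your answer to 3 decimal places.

At P = 4, Q = 200.
dQ/dP = −400/P² = -25.
ε = (dQ/dP)(P/Q) = (-25)(4/200).

-0.500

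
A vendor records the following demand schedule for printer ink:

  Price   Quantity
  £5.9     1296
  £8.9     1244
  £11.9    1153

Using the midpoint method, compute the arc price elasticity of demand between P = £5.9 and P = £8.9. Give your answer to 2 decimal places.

At P = 5.9, Q = 1296; at P = 8.9, Q = 1244.
ΔQ = -52, ΔP = 3.0. Midpoints: P̄ = 7.40, Q̄ = 1270.0.
ε = (ΔQ/ΔP)(P̄/Q̄) = (-52/3.0)(7.40/1270.0).

-0.10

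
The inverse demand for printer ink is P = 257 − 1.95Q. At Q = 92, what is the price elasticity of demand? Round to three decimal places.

At Q = 92, P = 257 − 1.95(92) = 77.60.
dP/dQ = −1.95, so dQ/dP = 1/(−1.95) = -0.513.
ε = (dQ/dP)(P/Q) = (-0.513)(77.60/92).

-0.433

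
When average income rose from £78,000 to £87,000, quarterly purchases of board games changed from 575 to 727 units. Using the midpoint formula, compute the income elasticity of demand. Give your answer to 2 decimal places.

ΔQ = 152, ΔI = 9000. Midpoints: Ī = 82,500, Q̄ = 651.0.
ε_I = (ΔQ/ΔI)(Ī/Q̄) = (152/9000)(82500/651.0).

2.14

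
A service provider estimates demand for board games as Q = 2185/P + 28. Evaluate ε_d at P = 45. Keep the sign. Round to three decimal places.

At P = 45, Q = 76.556.
dQ/dP = −2185/P² = -1.079.
ε = (dQ/dP)(P/Q) = (-1.079)(45/76.556).

-0.634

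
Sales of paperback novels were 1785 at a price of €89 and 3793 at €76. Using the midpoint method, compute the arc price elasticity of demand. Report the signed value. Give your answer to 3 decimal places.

ΔQ = 3793 − 1785 = 2008; ΔP = 76 − 89 = -13.
Midpoints: P̄ = 82.50, Q̄ = 2789.0.
ε = (ΔQ/ΔP)(P̄/Q̄) = (2008/-13)(82.50/2789.0).

-4.569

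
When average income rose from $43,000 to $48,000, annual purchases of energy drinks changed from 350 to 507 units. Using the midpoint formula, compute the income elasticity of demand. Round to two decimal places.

ΔQ = 157, ΔI = 5000. Midpoints: Ī = 45,500, Q̄ = 428.5.
ε_I = (ΔQ/ΔI)(Ī/Q̄) = (157/5000)(45500/428.5).
ε_I > 0, so the good is normal.

3.33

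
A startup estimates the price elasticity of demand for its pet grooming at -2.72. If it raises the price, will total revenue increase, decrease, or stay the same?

|ε| = 2.72 > 1, so demand is elastic. A price rise therefore reduces total revenue.

decrease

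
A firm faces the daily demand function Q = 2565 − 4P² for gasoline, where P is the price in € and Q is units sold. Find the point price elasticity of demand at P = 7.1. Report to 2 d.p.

At P = 7.1, Q = 2363.360.
dQ/dP = −8P = -56.800.
ε = (dQ/dP)(P/Q) = (-56.800)(7.1/2363.360).

-0.17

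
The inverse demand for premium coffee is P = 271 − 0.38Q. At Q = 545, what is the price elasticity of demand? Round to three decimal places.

-0.309

At Q = 545, P = 271 − 0.38(545) = 63.90.
dP/dQ = −0.38, so dQ/dP = 1/(−0.38) = -2.632.
ε = (dQ/dP)(P/Q) = (-2.632)(63.90/545).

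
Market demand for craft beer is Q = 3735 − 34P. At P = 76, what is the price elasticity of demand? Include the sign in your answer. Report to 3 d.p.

-2.245

At P = 76, Q = 1151.
dQ/dP = −34.
ε = (dQ/dP)(P/Q) = (-34)(76/1151).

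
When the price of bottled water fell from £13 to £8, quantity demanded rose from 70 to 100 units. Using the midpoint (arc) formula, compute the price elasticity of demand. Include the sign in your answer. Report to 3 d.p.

-0.741

ΔQ = 100 − 70 = 30; ΔP = 8 − 13 = -5.
Midpoints: P̄ = 10.50, Q̄ = 85.0.
ε = (ΔQ/ΔP)(P̄/Q̄) = (30/-5)(10.50/85.0).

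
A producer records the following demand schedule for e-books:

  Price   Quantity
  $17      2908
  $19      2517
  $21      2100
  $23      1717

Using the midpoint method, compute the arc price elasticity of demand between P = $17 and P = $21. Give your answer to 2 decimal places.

-1.53

At P = 17, Q = 2908; at P = 21, Q = 2100.
ΔQ = -808, ΔP = 4. Midpoints: P̄ = 19.00, Q̄ = 2504.0.
ε = (ΔQ/ΔP)(P̄/Q̄) = (-808/4)(19.00/2504.0).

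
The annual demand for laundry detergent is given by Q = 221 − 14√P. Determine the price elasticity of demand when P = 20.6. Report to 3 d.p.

-0.202

At P = 20.6, Q = 157.458.
dQ/dP = −14/(2√P) = -1.542.
ε = (dQ/dP)(P/Q) = (-1.542)(20.6/157.458).
|ε| < 1, so demand is inelastic at this price.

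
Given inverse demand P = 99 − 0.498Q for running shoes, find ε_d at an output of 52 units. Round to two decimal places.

At Q = 52, P = 99 − 0.498(52) = 73.10.
dP/dQ = −0.498, so dQ/dP = 1/(−0.498) = -2.008.
ε = (dQ/dP)(P/Q) = (-2.008)(73.10/52).

-2.82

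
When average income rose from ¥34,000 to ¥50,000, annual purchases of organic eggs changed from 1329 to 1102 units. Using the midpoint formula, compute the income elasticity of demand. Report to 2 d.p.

ΔQ = -227, ΔI = 16000. Midpoints: Ī = 42,000, Q̄ = 1215.5.
ε_I = (ΔQ/ΔI)(Ī/Q̄) = (-227/16000)(42000/1215.5).

-0.49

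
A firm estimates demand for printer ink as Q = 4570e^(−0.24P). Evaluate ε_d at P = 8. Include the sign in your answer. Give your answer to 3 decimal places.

At P = 8, Q = 669.994.
dQ/dP = −0.24·4570e^(−0.24P) = −0.24Q = -160.799.
ε = (dQ/dP)(P/Q) = (-160.799)(8/669.994).

-1.920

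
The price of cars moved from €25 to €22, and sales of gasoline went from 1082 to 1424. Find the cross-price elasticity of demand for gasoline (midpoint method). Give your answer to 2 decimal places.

ΔQ_x = 1424 − 1082 = 342; ΔP_y = 22 − 25 = -3.
Midpoints: P̄_y = 23.50, Q̄_x = 1253.0.
ε_xy = (ΔQ_x/ΔP_y)(P̄_y/Q̄_x) = (342/-3)(23.50/1253.0).
ε_xy < 0, so the goods are complements.

-2.14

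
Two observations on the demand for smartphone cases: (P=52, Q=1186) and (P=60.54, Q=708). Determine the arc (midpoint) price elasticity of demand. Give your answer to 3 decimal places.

-3.326

ΔQ = 708 − 1186 = -478; ΔP = 60.54 − 52 = 8.54.
Midpoints: P̄ = 56.27, Q̄ = 947.0.
ε = (ΔQ/ΔP)(P̄/Q̄) = (-478/8.54)(56.27/947.0).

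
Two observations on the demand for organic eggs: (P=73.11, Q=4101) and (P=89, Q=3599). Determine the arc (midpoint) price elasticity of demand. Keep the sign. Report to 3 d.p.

-0.665

ΔQ = 3599 − 4101 = -502; ΔP = 89 − 73.11 = 15.89.
Midpoints: P̄ = 81.06, Q̄ = 3850.0.
ε = (ΔQ/ΔP)(P̄/Q̄) = (-502/15.89)(81.06/3850.0).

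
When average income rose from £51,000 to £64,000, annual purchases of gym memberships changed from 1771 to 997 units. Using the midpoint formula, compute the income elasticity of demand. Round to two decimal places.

-2.47

ΔQ = -774, ΔI = 13000. Midpoints: Ī = 57,500, Q̄ = 1384.0.
ε_I = (ΔQ/ΔI)(Ī/Q̄) = (-774/13000)(57500/1384.0).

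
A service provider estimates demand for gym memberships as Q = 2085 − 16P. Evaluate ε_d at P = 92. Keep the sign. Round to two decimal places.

At P = 92, Q = 613.
dQ/dP = −16.
ε = (dQ/dP)(P/Q) = (-16)(92/613).

-2.40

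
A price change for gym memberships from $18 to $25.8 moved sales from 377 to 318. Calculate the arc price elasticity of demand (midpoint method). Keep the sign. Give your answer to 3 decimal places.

ΔQ = 318 − 377 = -59; ΔP = 25.8 − 18 = 7.8.
Midpoints: P̄ = 21.90, Q̄ = 347.5.
ε = (ΔQ/ΔP)(P̄/Q̄) = (-59/7.8)(21.90/347.5).

-0.477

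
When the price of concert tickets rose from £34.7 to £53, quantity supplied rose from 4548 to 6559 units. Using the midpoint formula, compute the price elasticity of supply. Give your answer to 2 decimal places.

0.87

ΔQ = 6559 − 4548 = 2011; ΔP = 53 − 34.7 = 18.3.
Midpoints: P̄ = 43.85, Q̄ = 5553.5.
ε_s = (ΔQ/ΔP)(P̄/Q̄) = (2011/18.3)(43.85/5553.5).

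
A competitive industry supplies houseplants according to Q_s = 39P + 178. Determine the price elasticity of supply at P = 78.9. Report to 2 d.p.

0.95

At P = 78.9, Q_s = 3255.10.
dQ_s/dP = 39.
ε_s = (dQ_s/dP)(P/Q_s) = (39)(78.9/3255.10).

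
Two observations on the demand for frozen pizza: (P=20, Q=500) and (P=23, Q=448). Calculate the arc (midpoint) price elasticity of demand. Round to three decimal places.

ΔQ = 448 − 500 = -52; ΔP = 23 − 20 = 3.
Midpoints: P̄ = 21.50, Q̄ = 474.0.
ε = (ΔQ/ΔP)(P̄/Q̄) = (-52/3)(21.50/474.0).

-0.786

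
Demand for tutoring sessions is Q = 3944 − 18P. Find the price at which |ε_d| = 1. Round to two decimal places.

109.56

For linear demand Q = a − bP, ε = −bP/(a − bP). |ε| = 1 when bP = a − bP, i.e. P = a/(2b).
P = 3944/(2·18) = 3944/36 = 109.5556.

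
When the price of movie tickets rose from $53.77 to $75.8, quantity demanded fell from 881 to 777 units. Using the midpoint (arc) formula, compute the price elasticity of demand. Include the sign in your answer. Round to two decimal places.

ΔQ = 777 − 881 = -104; ΔP = 75.8 − 53.77 = 22.03.
Midpoints: P̄ = 64.78, Q̄ = 829.0.
ε = (ΔQ/ΔP)(P̄/Q̄) = (-104/22.03)(64.78/829.0).

-0.37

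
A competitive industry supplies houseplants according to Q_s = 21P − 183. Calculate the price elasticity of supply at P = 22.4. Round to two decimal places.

1.64

At P = 22.4, Q_s = 287.40.
dQ_s/dP = 21.
ε_s = (dQ_s/dP)(P/Q_s) = (21)(22.4/287.40).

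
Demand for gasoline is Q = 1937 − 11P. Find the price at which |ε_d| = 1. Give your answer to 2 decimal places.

88.05

For linear demand Q = a − bP, ε = −bP/(a − bP). |ε| = 1 when bP = a − bP, i.e. P = a/(2b).
P = 1937/(2·11) = 1937/22 = 88.0455.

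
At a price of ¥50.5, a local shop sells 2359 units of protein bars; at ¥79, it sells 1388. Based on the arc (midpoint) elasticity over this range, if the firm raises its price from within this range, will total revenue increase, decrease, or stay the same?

decrease

Arc ε = (-971/28.5)(64.75/1873.5) ≈ -1.177.
|ε| = 1.18 > 1, so demand is elastic. A price rise therefore reduces total revenue.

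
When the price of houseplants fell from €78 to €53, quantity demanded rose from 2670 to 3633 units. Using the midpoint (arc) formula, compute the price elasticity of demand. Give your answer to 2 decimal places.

-0.80

ΔQ = 3633 − 2670 = 963; ΔP = 53 − 78 = -25.
Midpoints: P̄ = 65.50, Q̄ = 3151.5.
ε = (ΔQ/ΔP)(P̄/Q̄) = (963/-25)(65.50/3151.5).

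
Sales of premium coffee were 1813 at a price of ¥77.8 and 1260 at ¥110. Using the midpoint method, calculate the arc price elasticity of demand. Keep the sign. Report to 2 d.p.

ΔQ = 1260 − 1813 = -553; ΔP = 110 − 77.8 = 32.2.
Midpoints: P̄ = 93.90, Q̄ = 1536.5.
ε = (ΔQ/ΔP)(P̄/Q̄) = (-553/32.2)(93.90/1536.5).

-1.05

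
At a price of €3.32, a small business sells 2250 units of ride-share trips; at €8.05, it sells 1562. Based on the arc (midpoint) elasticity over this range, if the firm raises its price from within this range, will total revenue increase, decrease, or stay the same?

increase

Arc ε = (-688/4.73)(5.69/1906.0) ≈ -0.434.
|ε| = 0.43 < 1, so demand is inelastic. A price rise therefore raises total revenue.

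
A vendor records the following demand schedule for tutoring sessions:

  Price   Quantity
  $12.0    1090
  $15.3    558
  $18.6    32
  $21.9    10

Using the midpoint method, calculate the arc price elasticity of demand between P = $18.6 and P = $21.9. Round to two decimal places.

At P = 18.6, Q = 32; at P = 21.9, Q = 10.
ΔQ = -22, ΔP = 3.3. Midpoints: P̄ = 20.25, Q̄ = 21.0.
ε = (ΔQ/ΔP)(P̄/Q̄) = (-22/3.3)(20.25/21.0).

-6.43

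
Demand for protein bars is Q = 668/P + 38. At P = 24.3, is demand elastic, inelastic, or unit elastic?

Q = 65.490, dQ/dP = -1.131.
ε = (dQ/dP)(P/Q) ≈ -0.420.
|ε| = 0.42 < 1.

inelastic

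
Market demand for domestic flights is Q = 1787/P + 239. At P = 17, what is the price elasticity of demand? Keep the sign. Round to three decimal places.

At P = 17, Q = 344.118.
dQ/dP = −1787/P² = -6.183.
ε = (dQ/dP)(P/Q) = (-6.183)(17/344.118).
|ε| < 1, so demand is inelastic at this price.

-0.305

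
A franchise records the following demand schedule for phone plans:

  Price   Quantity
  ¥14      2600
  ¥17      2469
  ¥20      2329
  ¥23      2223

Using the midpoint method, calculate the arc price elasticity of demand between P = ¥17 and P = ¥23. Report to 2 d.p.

-0.35

At P = 17, Q = 2469; at P = 23, Q = 2223.
ΔQ = -246, ΔP = 6. Midpoints: P̄ = 20.00, Q̄ = 2346.0.
ε = (ΔQ/ΔP)(P̄/Q̄) = (-246/6)(20.00/2346.0).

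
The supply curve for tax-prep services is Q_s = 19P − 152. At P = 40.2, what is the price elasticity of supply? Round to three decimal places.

At P = 40.2, Q_s = 611.80.
dQ_s/dP = 19.
ε_s = (dQ_s/dP)(P/Q_s) = (19)(40.2/611.80).

1.248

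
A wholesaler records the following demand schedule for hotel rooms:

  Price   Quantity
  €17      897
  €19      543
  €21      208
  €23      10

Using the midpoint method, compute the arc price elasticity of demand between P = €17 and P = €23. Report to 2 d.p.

At P = 17, Q = 897; at P = 23, Q = 10.
ΔQ = -887, ΔP = 6. Midpoints: P̄ = 20.00, Q̄ = 453.5.
ε = (ΔQ/ΔP)(P̄/Q̄) = (-887/6)(20.00/453.5).

-6.52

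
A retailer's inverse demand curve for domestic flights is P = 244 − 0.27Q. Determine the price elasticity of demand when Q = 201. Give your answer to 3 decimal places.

-3.496

At Q = 201, P = 244 − 0.27(201) = 189.73.
dP/dQ = −0.27, so dQ/dP = 1/(−0.27) = -3.704.
ε = (dQ/dP)(P/Q) = (-3.704)(189.73/201).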